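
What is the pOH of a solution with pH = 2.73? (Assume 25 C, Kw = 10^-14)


pOH = 14 - pH
pOH = 14 - 2.73
pOH = 11.27

11.27


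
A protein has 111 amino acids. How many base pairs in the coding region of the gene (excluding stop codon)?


Each amino acid = 1 codon = 3 bp
bp = 111 * 3 = 333 bp

333 bp


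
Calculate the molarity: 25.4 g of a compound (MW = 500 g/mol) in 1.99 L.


C = (mass / MW) / volume
C = (25.4 / 500) / 1.99
C = 0.0255 M

0.0255 M


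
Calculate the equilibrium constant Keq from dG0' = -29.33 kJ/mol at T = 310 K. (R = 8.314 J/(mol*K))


Keq = exp(-dG0 * 1000 / (R * T))
Keq = exp(-(-29.33) * 1000 / (8.314 * 310))
Keq = 87548.6459

87548.6459


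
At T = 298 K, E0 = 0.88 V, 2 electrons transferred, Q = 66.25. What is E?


E = E0 - (RT/nF) * ln(Q)
E = 0.88 - (8.314 * 298 / (2 * 96485)) * ln(66.25)
E = 0.8262 V

0.8262 V


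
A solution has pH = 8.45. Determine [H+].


[H+] = 10^(-pH)
[H+] = 10^(-8.45)
[H+] = 3.548e-09 M

3.548e-09 M


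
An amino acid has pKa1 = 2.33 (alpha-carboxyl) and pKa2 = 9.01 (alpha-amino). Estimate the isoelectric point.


pI = (pKa1 + pKa2) / 2
pI = (2.33 + 9.01) / 2
pI = 5.67

5.67


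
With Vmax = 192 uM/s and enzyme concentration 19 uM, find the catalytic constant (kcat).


kcat = Vmax / [E]t
kcat = 192 / 19
kcat = 10.1053 s^-1

10.1053 s^-1


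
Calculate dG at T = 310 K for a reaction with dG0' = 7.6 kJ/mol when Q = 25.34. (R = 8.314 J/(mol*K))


dG = dG0' + RT * ln(Q) / 1000
dG = 7.6 + 8.314 * 310 * ln(25.34) / 1000
dG = 15.931 kJ/mol

15.931 kJ/mol


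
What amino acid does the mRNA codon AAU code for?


Standard genetic code lookup.
Codon AAU -> Asn

Asn


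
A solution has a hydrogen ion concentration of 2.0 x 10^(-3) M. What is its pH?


pH = -log10([H+])
pH = -log10(2.0 x 10^(-3))
pH = 2.699

2.699


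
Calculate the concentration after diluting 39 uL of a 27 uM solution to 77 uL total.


C2 = C1 * V1 / V2
C2 = 27 * 39 / 77
C2 = 13.6753 uM

13.6753 uM


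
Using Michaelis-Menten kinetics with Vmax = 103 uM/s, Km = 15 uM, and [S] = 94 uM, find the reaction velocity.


v = Vmax * [S] / (Km + [S])
v = 103 * 94 / (15 + 94)
v = 88.8257 uM/s

88.8257 uM/s


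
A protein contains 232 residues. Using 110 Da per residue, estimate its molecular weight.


MW = n_residues * 110 Da
MW = 232 * 110
MW = 25520 Da

25520 Da


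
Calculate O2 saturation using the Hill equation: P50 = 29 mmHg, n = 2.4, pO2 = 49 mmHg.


Y = pO2^n / (P50^n + pO2^n)
Y = 49^2.4 / (29^2.4 + 49^2.4)
Y = 77.88%

77.88%


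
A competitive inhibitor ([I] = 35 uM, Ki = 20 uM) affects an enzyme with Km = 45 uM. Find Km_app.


Km_app = Km * (1 + [I]/Ki)
Km_app = 45 * (1 + 35/20)
Km_app = 123.75 uM

123.75 uM


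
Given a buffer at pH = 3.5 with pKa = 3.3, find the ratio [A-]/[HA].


[A-]/[HA] = 10^(pH - pKa)
= 10^(3.5 - 3.3)
= 1.5849

1.5849


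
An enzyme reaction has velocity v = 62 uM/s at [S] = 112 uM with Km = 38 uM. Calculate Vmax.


Vmax = v * (Km + [S]) / [S]
Vmax = 62 * (38 + 112) / 112
Vmax = 83.0357 uM/s

83.0357 uM/s


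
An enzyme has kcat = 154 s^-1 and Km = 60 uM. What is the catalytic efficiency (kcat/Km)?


Catalytic efficiency = kcat / Km
= 154 / 60
= 2.5667 uM^-1*s^-1

2.5667 uM^-1*s^-1


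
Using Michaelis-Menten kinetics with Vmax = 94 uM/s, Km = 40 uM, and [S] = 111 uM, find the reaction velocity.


v = Vmax * [S] / (Km + [S])
v = 94 * 111 / (40 + 111)
v = 69.0993 uM/s

69.0993 uM/s


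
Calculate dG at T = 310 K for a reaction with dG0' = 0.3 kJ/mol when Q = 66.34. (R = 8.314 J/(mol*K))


dG = dG0' + RT * ln(Q) / 1000
dG = 0.3 + 8.314 * 310 * ln(66.34) / 1000
dG = 11.1114 kJ/mol

11.1114 kJ/mol


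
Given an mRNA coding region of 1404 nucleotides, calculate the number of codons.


codons = nucleotides / 3
codons = 1404 / 3 = 468

468


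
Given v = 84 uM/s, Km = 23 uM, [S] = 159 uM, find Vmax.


Vmax = v * (Km + [S]) / [S]
Vmax = 84 * (23 + 159) / 159
Vmax = 96.1509 uM/s

96.1509 uM/s


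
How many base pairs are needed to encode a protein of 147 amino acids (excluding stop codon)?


Each amino acid = 1 codon = 3 bp
bp = 147 * 3 = 441 bp

441 bp


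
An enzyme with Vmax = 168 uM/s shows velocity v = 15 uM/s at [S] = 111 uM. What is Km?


Km = [S] * (Vmax - v) / v
Km = 111 * (168 - 15) / 15
Km = 1132.2 uM

1132.2 uM


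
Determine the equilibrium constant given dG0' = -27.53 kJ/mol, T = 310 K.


Keq = exp(-dG0 * 1000 / (R * T))
Keq = exp(-(-27.53) * 1000 / (8.314 * 310))
Keq = 43545.228

43545.228


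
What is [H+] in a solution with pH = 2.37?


[H+] = 10^(-pH)
[H+] = 10^(-2.37)
[H+] = 0.0043 M

0.0043 M


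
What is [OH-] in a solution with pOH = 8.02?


[OH-] = 10^(-pOH)
[OH-] = 10^(-8.02)
[OH-] = 9.550e-09 M

9.550e-09 M


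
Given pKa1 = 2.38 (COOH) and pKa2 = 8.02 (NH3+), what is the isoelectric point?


pI = (pKa1 + pKa2) / 2
pI = (2.38 + 8.02) / 2
pI = 5.2

5.2


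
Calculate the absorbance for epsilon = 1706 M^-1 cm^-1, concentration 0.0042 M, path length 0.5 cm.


A = epsilon * c * l
A = 1706 * 0.0042 * 0.5
A = 3.5826

3.5826


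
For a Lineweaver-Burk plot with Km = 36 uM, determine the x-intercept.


x-intercept = -1/Km
= -1/36
= -0.0278 1/uM

-0.0278 1/uM


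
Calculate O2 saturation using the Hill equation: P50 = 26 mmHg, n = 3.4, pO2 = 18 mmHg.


Y = pO2^n / (P50^n + pO2^n)
Y = 18^3.4 / (26^3.4 + 18^3.4)
Y = 22.27%

22.27%


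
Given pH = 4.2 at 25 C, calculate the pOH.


pOH = 14 - pH
pOH = 14 - 4.2
pOH = 9.8

9.8


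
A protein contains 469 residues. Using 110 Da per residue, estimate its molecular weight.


MW = n_residues * 110 Da
MW = 469 * 110
MW = 51590 Da

51590 Da


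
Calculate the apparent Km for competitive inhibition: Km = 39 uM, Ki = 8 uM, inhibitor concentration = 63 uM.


Km_app = Km * (1 + [I]/Ki)
Km_app = 39 * (1 + 63/8)
Km_app = 346.125 uM

346.125 uM


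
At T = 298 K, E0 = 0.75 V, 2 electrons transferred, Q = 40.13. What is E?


E = E0 - (RT/nF) * ln(Q)
E = 0.75 - (8.314 * 298 / (2 * 96485)) * ln(40.13)
E = 0.7026 V

0.7026 V


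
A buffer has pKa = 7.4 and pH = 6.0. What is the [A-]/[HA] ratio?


[A-]/[HA] = 10^(pH - pKa)
= 10^(6.0 - 7.4)
= 0.0398

0.0398


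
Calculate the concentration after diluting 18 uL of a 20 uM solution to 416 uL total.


C2 = C1 * V1 / V2
C2 = 20 * 18 / 416
C2 = 0.8654 uM

0.8654 uM


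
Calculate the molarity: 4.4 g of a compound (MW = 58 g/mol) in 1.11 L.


C = (mass / MW) / volume
C = (4.4 / 58) / 1.11
C = 0.0683 M

0.0683 M


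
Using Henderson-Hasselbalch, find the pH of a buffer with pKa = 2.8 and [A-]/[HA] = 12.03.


pH = pKa + log10([A-]/[HA])
pH = 2.8 + log10(12.03)
pH = 3.8803

3.8803


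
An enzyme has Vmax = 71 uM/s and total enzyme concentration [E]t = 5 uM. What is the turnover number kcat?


kcat = Vmax / [E]t
kcat = 71 / 5
kcat = 14.2 s^-1

14.2 s^-1


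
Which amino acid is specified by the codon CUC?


Standard genetic code lookup.
Codon CUC -> Leu

Leu


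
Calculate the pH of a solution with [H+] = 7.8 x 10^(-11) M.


pH = -log10([H+])
pH = -log10(7.8 x 10^(-11))
pH = 10.1079

10.1079


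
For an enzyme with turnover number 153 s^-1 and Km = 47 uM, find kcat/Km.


Catalytic efficiency = kcat / Km
= 153 / 47
= 3.2553 uM^-1*s^-1

3.2553 uM^-1*s^-1


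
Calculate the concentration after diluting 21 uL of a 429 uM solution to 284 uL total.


C2 = C1 * V1 / V2
C2 = 429 * 21 / 284
C2 = 31.7218 uM

31.7218 uM


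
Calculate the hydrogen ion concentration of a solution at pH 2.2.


[H+] = 10^(-pH)
[H+] = 10^(-2.2)
[H+] = 0.0063 M

0.0063 M


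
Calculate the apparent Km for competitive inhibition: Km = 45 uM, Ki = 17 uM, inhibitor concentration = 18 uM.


Km_app = Km * (1 + [I]/Ki)
Km_app = 45 * (1 + 18/17)
Km_app = 92.6471 uM

92.6471 uM


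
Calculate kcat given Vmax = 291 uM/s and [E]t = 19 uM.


kcat = Vmax / [E]t
kcat = 291 / 19
kcat = 15.3158 s^-1

15.3158 s^-1


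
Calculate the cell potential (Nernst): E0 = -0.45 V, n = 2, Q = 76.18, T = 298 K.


E = E0 - (RT/nF) * ln(Q)
E = -0.45 - (8.314 * 298 / (2 * 96485)) * ln(76.18)
E = -0.5056 V

-0.5056 V


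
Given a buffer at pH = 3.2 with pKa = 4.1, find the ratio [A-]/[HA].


[A-]/[HA] = 10^(pH - pKa)
= 10^(3.2 - 4.1)
= 0.1259

0.1259


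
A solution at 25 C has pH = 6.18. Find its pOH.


pOH = 14 - pH
pOH = 14 - 6.18
pOH = 7.82

7.82


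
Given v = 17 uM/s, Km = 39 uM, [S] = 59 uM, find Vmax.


Vmax = v * (Km + [S]) / [S]
Vmax = 17 * (39 + 59) / 59
Vmax = 28.2373 uM/s

28.2373 uM/s


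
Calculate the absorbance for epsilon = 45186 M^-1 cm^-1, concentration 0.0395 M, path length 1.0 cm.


A = epsilon * c * l
A = 45186 * 0.0395 * 1.0
A = 1784.847

1784.847


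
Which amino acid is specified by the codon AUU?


Standard genetic code lookup.
Codon AUU -> Ile

Ile


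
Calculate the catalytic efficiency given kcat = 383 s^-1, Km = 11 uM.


Catalytic efficiency = kcat / Km
= 383 / 11
= 34.8182 uM^-1*s^-1

34.8182 uM^-1*s^-1


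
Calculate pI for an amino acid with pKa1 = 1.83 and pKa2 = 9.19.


pI = (pKa1 + pKa2) / 2
pI = (1.83 + 9.19) / 2
pI = 5.51

5.51


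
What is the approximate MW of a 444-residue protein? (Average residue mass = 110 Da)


MW = n_residues * 110 Da
MW = 444 * 110
MW = 48840 Da

48840 Da


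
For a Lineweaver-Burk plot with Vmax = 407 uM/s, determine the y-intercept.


y-intercept = 1/Vmax
= 1/407
= 0.0025 s/uM

0.0025 s/uM


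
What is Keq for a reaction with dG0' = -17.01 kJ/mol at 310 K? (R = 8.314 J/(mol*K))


Keq = exp(-dG0 * 1000 / (R * T))
Keq = exp(-(-17.01) * 1000 / (8.314 * 310))
Keq = 734.9686

734.9686


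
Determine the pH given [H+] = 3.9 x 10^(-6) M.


pH = -log10([H+])
pH = -log10(3.9 x 10^(-6))
pH = 5.4089

5.4089


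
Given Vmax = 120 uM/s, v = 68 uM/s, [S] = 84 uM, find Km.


Km = [S] * (Vmax - v) / v
Km = 84 * (120 - 68) / 68
Km = 64.2353 uM

64.2353 uM


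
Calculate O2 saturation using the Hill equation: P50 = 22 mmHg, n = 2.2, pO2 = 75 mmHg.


Y = pO2^n / (P50^n + pO2^n)
Y = 75^2.2 / (22^2.2 + 75^2.2)
Y = 93.69%

93.69%


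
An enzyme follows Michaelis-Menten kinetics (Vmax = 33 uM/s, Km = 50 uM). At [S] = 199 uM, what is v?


v = Vmax * [S] / (Km + [S])
v = 33 * 199 / (50 + 199)
v = 26.3735 uM/s

26.3735 uM/s


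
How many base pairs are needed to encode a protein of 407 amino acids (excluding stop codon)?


Each amino acid = 1 codon = 3 bp
bp = 407 * 3 = 1221 bp

1221 bp


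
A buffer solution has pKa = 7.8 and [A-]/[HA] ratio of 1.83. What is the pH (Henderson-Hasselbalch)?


pH = pKa + log10([A-]/[HA])
pH = 7.8 + log10(1.83)
pH = 8.0625

8.0625


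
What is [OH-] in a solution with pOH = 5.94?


[OH-] = 10^(-pOH)
[OH-] = 10^(-5.94)
[OH-] = 1.148e-06 M

1.148e-06 M


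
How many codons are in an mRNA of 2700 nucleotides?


codons = nucleotides / 3
codons = 2700 / 3 = 900

900


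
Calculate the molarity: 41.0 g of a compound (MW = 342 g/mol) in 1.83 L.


C = (mass / MW) / volume
C = (41.0 / 342) / 1.83
C = 0.0655 M

0.0655 M


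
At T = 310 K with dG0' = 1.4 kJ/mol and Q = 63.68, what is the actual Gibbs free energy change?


dG = dG0' + RT * ln(Q) / 1000
dG = 1.4 + 8.314 * 310 * ln(63.68) / 1000
dG = 12.1059 kJ/mol

12.1059 kJ/mol


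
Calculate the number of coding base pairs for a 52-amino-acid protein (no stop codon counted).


Each amino acid = 1 codon = 3 bp
bp = 52 * 3 = 156 bp

156 bp


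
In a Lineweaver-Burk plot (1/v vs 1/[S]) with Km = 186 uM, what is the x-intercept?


x-intercept = -1/Km
= -1/186
= -0.0054 1/uM

-0.0054 1/uM


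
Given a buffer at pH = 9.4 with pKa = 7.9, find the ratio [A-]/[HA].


[A-]/[HA] = 10^(pH - pKa)
= 10^(9.4 - 7.9)
= 31.6228

31.6228


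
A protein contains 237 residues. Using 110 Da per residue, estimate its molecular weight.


MW = n_residues * 110 Da
MW = 237 * 110
MW = 26070 Da

26070 Da


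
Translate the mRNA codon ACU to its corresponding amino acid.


Standard genetic code lookup.
Codon ACU -> Thr

Thr


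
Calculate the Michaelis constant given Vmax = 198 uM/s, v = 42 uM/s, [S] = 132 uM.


Km = [S] * (Vmax - v) / v
Km = 132 * (198 - 42) / 42
Km = 490.2857 uM

490.2857 uM


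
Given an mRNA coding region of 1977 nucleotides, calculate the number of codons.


codons = nucleotides / 3
codons = 1977 / 3 = 659

659


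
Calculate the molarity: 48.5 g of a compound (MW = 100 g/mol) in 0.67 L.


C = (mass / MW) / volume
C = (48.5 / 100) / 0.67
C = 0.7239 M

0.7239 M


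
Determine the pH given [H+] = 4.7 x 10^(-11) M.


pH = -log10([H+])
pH = -log10(4.7 x 10^(-11))
pH = 10.3279

10.3279


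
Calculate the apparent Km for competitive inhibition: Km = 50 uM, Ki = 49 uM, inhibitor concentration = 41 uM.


Km_app = Km * (1 + [I]/Ki)
Km_app = 50 * (1 + 41/49)
Km_app = 91.8367 uM

91.8367 uM


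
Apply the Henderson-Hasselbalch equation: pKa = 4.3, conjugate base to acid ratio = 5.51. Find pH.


pH = pKa + log10([A-]/[HA])
pH = 4.3 + log10(5.51)
pH = 5.0412

5.0412


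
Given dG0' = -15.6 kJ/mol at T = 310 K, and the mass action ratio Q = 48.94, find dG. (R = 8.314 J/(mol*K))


dG = dG0' + RT * ln(Q) / 1000
dG = -15.6 + 8.314 * 310 * ln(48.94) / 1000
dG = -5.5726 kJ/mol

-5.5726 kJ/mol


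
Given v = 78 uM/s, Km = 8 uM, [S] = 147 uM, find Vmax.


Vmax = v * (Km + [S]) / [S]
Vmax = 78 * (8 + 147) / 147
Vmax = 82.2449 uM/s

82.2449 uM/s


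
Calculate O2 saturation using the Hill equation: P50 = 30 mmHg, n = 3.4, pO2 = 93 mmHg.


Y = pO2^n / (P50^n + pO2^n)
Y = 93^3.4 / (30^3.4 + 93^3.4)
Y = 97.91%

97.91%


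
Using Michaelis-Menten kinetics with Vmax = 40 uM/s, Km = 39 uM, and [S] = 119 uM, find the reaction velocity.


v = Vmax * [S] / (Km + [S])
v = 40 * 119 / (39 + 119)
v = 30.1266 uM/s

30.1266 uM/s


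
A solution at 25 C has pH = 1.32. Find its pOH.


pOH = 14 - pH
pOH = 14 - 1.32
pOH = 12.68

12.68


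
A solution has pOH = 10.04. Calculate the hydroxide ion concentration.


[OH-] = 10^(-pOH)
[OH-] = 10^(-10.04)
[OH-] = 9.120e-11 M

9.120e-11 M


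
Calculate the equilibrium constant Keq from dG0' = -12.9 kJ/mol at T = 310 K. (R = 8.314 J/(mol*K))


Keq = exp(-dG0 * 1000 / (R * T))
Keq = exp(-(-12.9) * 1000 / (8.314 * 310))
Keq = 149.181

149.181


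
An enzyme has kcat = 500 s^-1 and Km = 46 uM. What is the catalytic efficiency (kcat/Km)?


Catalytic efficiency = kcat / Km
= 500 / 46
= 10.8696 uM^-1*s^-1

10.8696 uM^-1*s^-1


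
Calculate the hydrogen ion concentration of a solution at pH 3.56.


[H+] = 10^(-pH)
[H+] = 10^(-3.56)
[H+] = 2.754e-04 M

2.754e-04 M


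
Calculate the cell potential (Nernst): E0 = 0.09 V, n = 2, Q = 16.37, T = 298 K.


E = E0 - (RT/nF) * ln(Q)
E = 0.09 - (8.314 * 298 / (2 * 96485)) * ln(16.37)
E = 0.0541 V

0.0541 V


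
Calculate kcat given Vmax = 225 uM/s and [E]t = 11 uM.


kcat = Vmax / [E]t
kcat = 225 / 11
kcat = 20.4545 s^-1

20.4545 s^-1


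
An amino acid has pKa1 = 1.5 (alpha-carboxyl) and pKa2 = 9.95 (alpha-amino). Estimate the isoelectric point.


pI = (pKa1 + pKa2) / 2
pI = (1.5 + 9.95) / 2
pI = 5.725

5.725


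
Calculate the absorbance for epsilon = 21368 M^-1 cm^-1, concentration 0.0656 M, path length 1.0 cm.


A = epsilon * c * l
A = 21368 * 0.0656 * 1.0
A = 1401.7408

1401.7408


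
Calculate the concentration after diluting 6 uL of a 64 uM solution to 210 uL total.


C2 = C1 * V1 / V2
C2 = 64 * 6 / 210
C2 = 1.8286 uM

1.8286 uM


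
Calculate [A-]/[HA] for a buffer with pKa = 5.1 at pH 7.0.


[A-]/[HA] = 10^(pH - pKa)
= 10^(7.0 - 5.1)
= 79.4328

79.4328


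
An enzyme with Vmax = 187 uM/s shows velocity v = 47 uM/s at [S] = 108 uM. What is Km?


Km = [S] * (Vmax - v) / v
Km = 108 * (187 - 47) / 47
Km = 321.7021 uM

321.7021 uM


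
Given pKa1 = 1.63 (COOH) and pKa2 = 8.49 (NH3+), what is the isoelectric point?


pI = (pKa1 + pKa2) / 2
pI = (1.63 + 8.49) / 2
pI = 5.06

5.06


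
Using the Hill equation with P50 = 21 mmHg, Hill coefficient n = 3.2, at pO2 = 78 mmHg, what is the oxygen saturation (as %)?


Y = pO2^n / (P50^n + pO2^n)
Y = 78^3.2 / (21^3.2 + 78^3.2)
Y = 98.52%

98.52%


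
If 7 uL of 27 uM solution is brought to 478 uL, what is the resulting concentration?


C2 = C1 * V1 / V2
C2 = 27 * 7 / 478
C2 = 0.3954 uM

0.3954 uM


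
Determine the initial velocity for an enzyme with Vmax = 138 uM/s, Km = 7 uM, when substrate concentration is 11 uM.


v = Vmax * [S] / (Km + [S])
v = 138 * 11 / (7 + 11)
v = 84.3333 uM/s

84.3333 uM/s


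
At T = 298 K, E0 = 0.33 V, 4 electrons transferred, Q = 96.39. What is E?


E = E0 - (RT/nF) * ln(Q)
E = 0.33 - (8.314 * 298 / (4 * 96485)) * ln(96.39)
E = 0.3007 V

0.3007 V


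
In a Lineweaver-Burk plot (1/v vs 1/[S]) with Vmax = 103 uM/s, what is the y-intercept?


y-intercept = 1/Vmax
= 1/103
= 0.0097 s/uM

0.0097 s/uM


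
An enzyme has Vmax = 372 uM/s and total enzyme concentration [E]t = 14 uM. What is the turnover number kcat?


kcat = Vmax / [E]t
kcat = 372 / 14
kcat = 26.5714 s^-1

26.5714 s^-1


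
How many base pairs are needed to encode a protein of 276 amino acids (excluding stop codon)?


Each amino acid = 1 codon = 3 bp
bp = 276 * 3 = 828 bp

828 bp


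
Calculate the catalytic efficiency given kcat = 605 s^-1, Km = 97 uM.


Catalytic efficiency = kcat / Km
= 605 / 97
= 6.2371 uM^-1*s^-1

6.2371 uM^-1*s^-1


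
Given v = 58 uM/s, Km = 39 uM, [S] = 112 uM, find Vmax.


Vmax = v * (Km + [S]) / [S]
Vmax = 58 * (39 + 112) / 112
Vmax = 78.1964 uM/s

78.1964 uM/s


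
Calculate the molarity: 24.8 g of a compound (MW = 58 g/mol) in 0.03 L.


C = (mass / MW) / volume
C = (24.8 / 58) / 0.03
C = 14.2529 M

14.2529 M


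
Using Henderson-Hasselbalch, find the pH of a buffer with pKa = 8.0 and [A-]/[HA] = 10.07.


pH = pKa + log10([A-]/[HA])
pH = 8.0 + log10(10.07)
pH = 9.003

9.003


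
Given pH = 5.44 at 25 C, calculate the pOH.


pOH = 14 - pH
pOH = 14 - 5.44
pOH = 8.56

8.56


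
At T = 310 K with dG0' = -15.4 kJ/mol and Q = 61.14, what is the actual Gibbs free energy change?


dG = dG0' + RT * ln(Q) / 1000
dG = -15.4 + 8.314 * 310 * ln(61.14) / 1000
dG = -4.799 kJ/mol

-4.799 kJ/mol


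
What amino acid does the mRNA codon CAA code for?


Standard genetic code lookup.
Codon CAA -> Gln

Gln


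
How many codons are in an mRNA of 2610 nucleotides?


codons = nucleotides / 3
codons = 2610 / 3 = 870

870


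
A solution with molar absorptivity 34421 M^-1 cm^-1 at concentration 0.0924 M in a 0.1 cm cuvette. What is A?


A = epsilon * c * l
A = 34421 * 0.0924 * 0.1
A = 318.05

318.05


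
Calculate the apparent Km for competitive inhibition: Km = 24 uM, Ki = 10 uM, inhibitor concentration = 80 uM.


Km_app = Km * (1 + [I]/Ki)
Km_app = 24 * (1 + 80/10)
Km_app = 216.0 uM

216.0 uM


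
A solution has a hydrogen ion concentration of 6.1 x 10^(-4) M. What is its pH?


pH = -log10([H+])
pH = -log10(6.1 x 10^(-4))
pH = 3.2147

3.2147


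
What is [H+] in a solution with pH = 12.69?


[H+] = 10^(-pH)
[H+] = 10^(-12.69)
[H+] = 2.042e-13 M

2.042e-13 M


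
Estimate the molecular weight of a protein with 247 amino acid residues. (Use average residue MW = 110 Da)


MW = n_residues * 110 Da
MW = 247 * 110
MW = 27170 Da

27170 Da


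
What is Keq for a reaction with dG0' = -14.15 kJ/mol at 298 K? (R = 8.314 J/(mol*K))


Keq = exp(-dG0 * 1000 / (R * T))
Keq = exp(-(-14.15) * 1000 / (8.314 * 298))
Keq = 302.2446

302.2446


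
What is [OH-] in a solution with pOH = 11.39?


[OH-] = 10^(-pOH)
[OH-] = 10^(-11.39)
[OH-] = 4.074e-12 M

4.074e-12 M


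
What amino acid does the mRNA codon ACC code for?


Standard genetic code lookup.
Codon ACC -> Thr

Thr


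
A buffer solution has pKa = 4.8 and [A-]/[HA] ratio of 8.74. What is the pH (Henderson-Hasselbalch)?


pH = pKa + log10([A-]/[HA])
pH = 4.8 + log10(8.74)
pH = 5.7415

5.7415


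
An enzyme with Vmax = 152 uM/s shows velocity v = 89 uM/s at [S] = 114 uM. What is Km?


Km = [S] * (Vmax - v) / v
Km = 114 * (152 - 89) / 89
Km = 80.6966 uM

80.6966 uM


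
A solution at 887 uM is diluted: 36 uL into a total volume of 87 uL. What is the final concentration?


C2 = C1 * V1 / V2
C2 = 887 * 36 / 87
C2 = 367.0345 uM

367.0345 uM


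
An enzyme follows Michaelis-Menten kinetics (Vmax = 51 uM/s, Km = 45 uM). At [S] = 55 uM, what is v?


v = Vmax * [S] / (Km + [S])
v = 51 * 55 / (45 + 55)
v = 28.05 uM/s

28.05 uM/s


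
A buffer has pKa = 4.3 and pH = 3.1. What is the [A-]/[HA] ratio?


[A-]/[HA] = 10^(pH - pKa)
= 10^(3.1 - 4.3)
= 0.0631

0.0631


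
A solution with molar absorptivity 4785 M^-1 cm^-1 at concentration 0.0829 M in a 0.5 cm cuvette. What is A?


A = epsilon * c * l
A = 4785 * 0.0829 * 0.5
A = 198.3383

198.3383


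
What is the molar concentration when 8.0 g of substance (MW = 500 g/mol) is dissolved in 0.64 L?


C = (mass / MW) / volume
C = (8.0 / 500) / 0.64
C = 0.025 M

0.025 M


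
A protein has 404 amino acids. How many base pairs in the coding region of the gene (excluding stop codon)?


Each amino acid = 1 codon = 3 bp
bp = 404 * 3 = 1212 bp

1212 bp


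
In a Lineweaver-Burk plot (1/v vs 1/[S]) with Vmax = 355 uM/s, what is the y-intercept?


y-intercept = 1/Vmax
= 1/355
= 0.0028 s/uM

0.0028 s/uM


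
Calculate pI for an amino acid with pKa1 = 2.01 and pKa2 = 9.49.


pI = (pKa1 + pKa2) / 2
pI = (2.01 + 9.49) / 2
pI = 5.75

5.75


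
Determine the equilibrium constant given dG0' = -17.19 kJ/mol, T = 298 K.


Keq = exp(-dG0 * 1000 / (R * T))
Keq = exp(-(-17.19) * 1000 / (8.314 * 298))
Keq = 1030.9587

1030.9587


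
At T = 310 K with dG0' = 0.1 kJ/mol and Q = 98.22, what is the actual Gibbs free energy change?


dG = dG0' + RT * ln(Q) / 1000
dG = 0.1 + 8.314 * 310 * ln(98.22) / 1000
dG = 11.9228 kJ/mol

11.9228 kJ/mol


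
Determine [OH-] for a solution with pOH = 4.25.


[OH-] = 10^(-pOH)
[OH-] = 10^(-4.25)
[OH-] = 5.623e-05 M

5.623e-05 M


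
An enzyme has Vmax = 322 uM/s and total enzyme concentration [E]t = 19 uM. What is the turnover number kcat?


kcat = Vmax / [E]t
kcat = 322 / 19
kcat = 16.9474 s^-1

16.9474 s^-1


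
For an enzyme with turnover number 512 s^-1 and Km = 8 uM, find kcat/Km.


Catalytic efficiency = kcat / Km
= 512 / 8
= 64.0 uM^-1*s^-1

64.0 uM^-1*s^-1


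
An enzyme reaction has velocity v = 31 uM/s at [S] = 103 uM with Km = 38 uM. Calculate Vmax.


Vmax = v * (Km + [S]) / [S]
Vmax = 31 * (38 + 103) / 103
Vmax = 42.4369 uM/s

42.4369 uM/s


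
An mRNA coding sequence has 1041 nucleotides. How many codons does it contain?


codons = nucleotides / 3
codons = 1041 / 3 = 347

347


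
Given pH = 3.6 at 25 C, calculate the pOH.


pOH = 14 - pH
pOH = 14 - 3.6
pOH = 10.4

10.4


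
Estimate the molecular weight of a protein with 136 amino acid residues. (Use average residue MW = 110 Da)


MW = n_residues * 110 Da
MW = 136 * 110
MW = 14960 Da

14960 Da


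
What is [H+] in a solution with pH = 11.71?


[H+] = 10^(-pH)
[H+] = 10^(-11.71)
[H+] = 1.950e-12 M

1.950e-12 M


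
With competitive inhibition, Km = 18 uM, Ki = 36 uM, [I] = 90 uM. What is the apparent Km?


Km_app = Km * (1 + [I]/Ki)
Km_app = 18 * (1 + 90/36)
Km_app = 63.0 uM

63.0 uM


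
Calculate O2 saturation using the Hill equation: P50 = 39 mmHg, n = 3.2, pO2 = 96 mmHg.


Y = pO2^n / (P50^n + pO2^n)
Y = 96^3.2 / (39^3.2 + 96^3.2)
Y = 94.7%

94.7%


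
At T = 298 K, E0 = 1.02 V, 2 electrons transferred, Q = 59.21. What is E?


E = E0 - (RT/nF) * ln(Q)
E = 1.02 - (8.314 * 298 / (2 * 96485)) * ln(59.21)
E = 0.9676 V

0.9676 V


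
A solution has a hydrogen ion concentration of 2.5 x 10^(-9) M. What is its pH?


pH = -log10([H+])
pH = -log10(2.5 x 10^(-9))
pH = 8.6021

8.6021


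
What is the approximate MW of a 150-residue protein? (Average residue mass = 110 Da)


MW = n_residues * 110 Da
MW = 150 * 110
MW = 16500 Da

16500 Da


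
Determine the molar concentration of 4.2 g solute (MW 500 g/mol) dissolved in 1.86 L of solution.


C = (mass / MW) / volume
C = (4.2 / 500) / 1.86
C = 0.0045 M

0.0045 M


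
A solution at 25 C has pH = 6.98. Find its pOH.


pOH = 14 - pH
pOH = 14 - 6.98
pOH = 7.02

7.02


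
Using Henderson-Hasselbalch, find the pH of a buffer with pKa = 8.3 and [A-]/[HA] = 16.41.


pH = pKa + log10([A-]/[HA])
pH = 8.3 + log10(16.41)
pH = 9.5151

9.5151


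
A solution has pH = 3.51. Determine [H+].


[H+] = 10^(-pH)
[H+] = 10^(-3.51)
[H+] = 3.090e-04 M

3.090e-04 M


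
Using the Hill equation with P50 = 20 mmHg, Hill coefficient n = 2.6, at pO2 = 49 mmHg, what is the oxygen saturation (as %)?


Y = pO2^n / (P50^n + pO2^n)
Y = 49^2.6 / (20^2.6 + 49^2.6)
Y = 91.13%

91.13%


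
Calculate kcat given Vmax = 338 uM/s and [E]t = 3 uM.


kcat = Vmax / [E]t
kcat = 338 / 3
kcat = 112.6667 s^-1

112.6667 s^-1


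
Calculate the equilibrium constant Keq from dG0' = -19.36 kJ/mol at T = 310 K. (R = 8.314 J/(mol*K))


Keq = exp(-dG0 * 1000 / (R * T))
Keq = exp(-(-19.36) * 1000 / (8.314 * 310))
Keq = 1829.1753

1829.1753


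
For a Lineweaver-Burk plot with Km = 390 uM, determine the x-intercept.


x-intercept = -1/Km
= -1/390
= -0.0026 1/uM

-0.0026 1/uM


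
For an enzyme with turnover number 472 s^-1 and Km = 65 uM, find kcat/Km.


Catalytic efficiency = kcat / Km
= 472 / 65
= 7.2615 uM^-1*s^-1

7.2615 uM^-1*s^-1


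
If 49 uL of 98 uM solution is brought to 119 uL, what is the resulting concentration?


C2 = C1 * V1 / V2
C2 = 98 * 49 / 119
C2 = 40.3529 uM

40.3529 uM


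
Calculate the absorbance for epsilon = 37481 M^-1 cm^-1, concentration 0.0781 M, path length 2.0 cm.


A = epsilon * c * l
A = 37481 * 0.0781 * 2.0
A = 5854.5322

5854.5322


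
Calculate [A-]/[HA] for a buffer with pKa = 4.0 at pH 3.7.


[A-]/[HA] = 10^(pH - pKa)
= 10^(3.7 - 4.0)
= 0.5012

0.5012


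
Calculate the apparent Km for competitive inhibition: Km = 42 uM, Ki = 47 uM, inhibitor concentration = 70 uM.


Km_app = Km * (1 + [I]/Ki)
Km_app = 42 * (1 + 70/47)
Km_app = 104.5532 uM

104.5532 uM


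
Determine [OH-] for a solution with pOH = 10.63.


[OH-] = 10^(-pOH)
[OH-] = 10^(-10.63)
[OH-] = 2.344e-11 M

2.344e-11 M


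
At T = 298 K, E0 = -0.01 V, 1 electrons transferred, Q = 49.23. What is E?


E = E0 - (RT/nF) * ln(Q)
E = -0.01 - (8.314 * 298 / (1 * 96485)) * ln(49.23)
E = -0.1101 V

-0.1101 V


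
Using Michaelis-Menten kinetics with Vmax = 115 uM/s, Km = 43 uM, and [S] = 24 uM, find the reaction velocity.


v = Vmax * [S] / (Km + [S])
v = 115 * 24 / (43 + 24)
v = 41.194 uM/s

41.194 uM/s


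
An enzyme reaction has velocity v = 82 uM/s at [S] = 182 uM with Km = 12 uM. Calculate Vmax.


Vmax = v * (Km + [S]) / [S]
Vmax = 82 * (12 + 182) / 182
Vmax = 87.4066 uM/s

87.4066 uM/s


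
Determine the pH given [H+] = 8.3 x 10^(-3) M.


pH = -log10([H+])
pH = -log10(8.3 x 10^(-3))
pH = 2.0809

2.0809


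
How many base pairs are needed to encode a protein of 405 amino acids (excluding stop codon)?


Each amino acid = 1 codon = 3 bp
bp = 405 * 3 = 1215 bp

1215 bp


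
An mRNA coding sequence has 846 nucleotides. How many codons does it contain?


codons = nucleotides / 3
codons = 846 / 3 = 282

282


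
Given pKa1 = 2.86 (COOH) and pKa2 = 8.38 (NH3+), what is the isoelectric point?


pI = (pKa1 + pKa2) / 2
pI = (2.86 + 8.38) / 2
pI = 5.62

5.62


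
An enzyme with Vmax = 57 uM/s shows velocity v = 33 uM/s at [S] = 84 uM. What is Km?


Km = [S] * (Vmax - v) / v
Km = 84 * (57 - 33) / 33
Km = 61.0909 uM

61.0909 uM


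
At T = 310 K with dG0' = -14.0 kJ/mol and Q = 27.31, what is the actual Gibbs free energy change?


dG = dG0' + RT * ln(Q) / 1000
dG = -14.0 + 8.314 * 310 * ln(27.31) / 1000
dG = -5.4761 kJ/mol

-5.4761 kJ/mol


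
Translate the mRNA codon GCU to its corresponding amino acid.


Standard genetic code lookup.
Codon GCU -> Ala

Ala


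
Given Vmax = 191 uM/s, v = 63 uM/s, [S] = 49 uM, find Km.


Km = [S] * (Vmax - v) / v
Km = 49 * (191 - 63) / 63
Km = 99.5556 uM

99.5556 uM


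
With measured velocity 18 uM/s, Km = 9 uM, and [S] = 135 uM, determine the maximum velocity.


Vmax = v * (Km + [S]) / [S]
Vmax = 18 * (9 + 135) / 135
Vmax = 19.2 uM/s

19.2 uM/s


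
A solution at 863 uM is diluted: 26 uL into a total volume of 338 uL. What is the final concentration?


C2 = C1 * V1 / V2
C2 = 863 * 26 / 338
C2 = 66.3846 uM

66.3846 uM


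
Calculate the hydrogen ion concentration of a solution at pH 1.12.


[H+] = 10^(-pH)
[H+] = 10^(-1.12)
[H+] = 0.0759 M

0.0759 M


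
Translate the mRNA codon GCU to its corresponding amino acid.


Standard genetic code lookup.
Codon GCU -> Ala

Ala


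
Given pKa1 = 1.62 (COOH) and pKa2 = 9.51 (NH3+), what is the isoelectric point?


pI = (pKa1 + pKa2) / 2
pI = (1.62 + 9.51) / 2
pI = 5.565

5.565


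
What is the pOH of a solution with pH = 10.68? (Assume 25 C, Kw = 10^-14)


pOH = 14 - pH
pOH = 14 - 10.68
pOH = 3.32

3.32


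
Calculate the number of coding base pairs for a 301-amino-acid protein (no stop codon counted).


Each amino acid = 1 codon = 3 bp
bp = 301 * 3 = 903 bp

903 bp


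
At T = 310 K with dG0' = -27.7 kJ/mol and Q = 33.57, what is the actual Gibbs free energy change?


dG = dG0' + RT * ln(Q) / 1000
dG = -27.7 + 8.314 * 310 * ln(33.57) / 1000
dG = -18.6442 kJ/mol

-18.6442 kJ/mol


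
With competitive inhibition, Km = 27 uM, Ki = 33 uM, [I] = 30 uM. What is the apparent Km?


Km_app = Km * (1 + [I]/Ki)
Km_app = 27 * (1 + 30/33)
Km_app = 51.5455 uM

51.5455 uM


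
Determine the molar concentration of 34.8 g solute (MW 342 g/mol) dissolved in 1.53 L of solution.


C = (mass / MW) / volume
C = (34.8 / 342) / 1.53
C = 0.0665 M

0.0665 M


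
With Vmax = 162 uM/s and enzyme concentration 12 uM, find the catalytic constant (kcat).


kcat = Vmax / [E]t
kcat = 162 / 12
kcat = 13.5 s^-1

13.5 s^-1


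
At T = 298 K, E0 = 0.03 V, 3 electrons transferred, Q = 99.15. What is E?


E = E0 - (RT/nF) * ln(Q)
E = 0.03 - (8.314 * 298 / (3 * 96485)) * ln(99.15)
E = -0.0093 V

-0.0093 V


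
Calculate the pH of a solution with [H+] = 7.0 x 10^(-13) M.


pH = -log10([H+])
pH = -log10(7.0 x 10^(-13))
pH = 12.1549

12.1549


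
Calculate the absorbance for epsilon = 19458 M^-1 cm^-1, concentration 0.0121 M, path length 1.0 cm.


A = epsilon * c * l
A = 19458 * 0.0121 * 1.0
A = 235.4418

235.4418


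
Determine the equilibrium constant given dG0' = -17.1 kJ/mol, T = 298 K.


Keq = exp(-dG0 * 1000 / (R * T))
Keq = exp(-(-17.1) * 1000 / (8.314 * 298))
Keq = 994.1802

994.1802


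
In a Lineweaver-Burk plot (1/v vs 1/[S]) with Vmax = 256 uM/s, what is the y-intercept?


y-intercept = 1/Vmax
= 1/256
= 0.0039 s/uM

0.0039 s/uM


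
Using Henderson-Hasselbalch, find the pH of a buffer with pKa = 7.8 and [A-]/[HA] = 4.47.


pH = pKa + log10([A-]/[HA])
pH = 7.8 + log10(4.47)
pH = 8.4503

8.4503


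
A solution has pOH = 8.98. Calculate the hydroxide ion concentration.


[OH-] = 10^(-pOH)
[OH-] = 10^(-8.98)
[OH-] = 1.047e-09 M

1.047e-09 M


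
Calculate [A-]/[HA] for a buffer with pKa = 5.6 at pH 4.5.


[A-]/[HA] = 10^(pH - pKa)
= 10^(4.5 - 5.6)
= 0.0794

0.0794


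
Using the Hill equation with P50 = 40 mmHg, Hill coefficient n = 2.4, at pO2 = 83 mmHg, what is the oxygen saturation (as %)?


Y = pO2^n / (P50^n + pO2^n)
Y = 83^2.4 / (40^2.4 + 83^2.4)
Y = 85.22%

85.22%


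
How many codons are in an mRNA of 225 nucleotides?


codons = nucleotides / 3
codons = 225 / 3 = 75

75


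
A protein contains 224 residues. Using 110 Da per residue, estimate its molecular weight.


MW = n_residues * 110 Da
MW = 224 * 110
MW = 24640 Da

24640 Da


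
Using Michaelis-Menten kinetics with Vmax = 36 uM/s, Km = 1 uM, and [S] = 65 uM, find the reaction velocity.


v = Vmax * [S] / (Km + [S])
v = 36 * 65 / (1 + 65)
v = 35.4545 uM/s

35.4545 uM/s


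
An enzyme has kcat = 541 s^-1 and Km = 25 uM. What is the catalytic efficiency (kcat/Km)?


Catalytic efficiency = kcat / Km
= 541 / 25
= 21.64 uM^-1*s^-1

21.64 uM^-1*s^-1


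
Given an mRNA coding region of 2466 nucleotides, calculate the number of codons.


codons = nucleotides / 3
codons = 2466 / 3 = 822

822


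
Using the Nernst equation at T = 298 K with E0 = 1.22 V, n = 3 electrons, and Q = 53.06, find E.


E = E0 - (RT/nF) * ln(Q)
E = 1.22 - (8.314 * 298 / (3 * 96485)) * ln(53.06)
E = 1.186 V

1.186 V


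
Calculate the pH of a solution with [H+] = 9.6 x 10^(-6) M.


pH = -log10([H+])
pH = -log10(9.6 x 10^(-6))
pH = 5.0177

5.0177


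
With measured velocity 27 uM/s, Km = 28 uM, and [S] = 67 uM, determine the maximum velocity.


Vmax = v * (Km + [S]) / [S]
Vmax = 27 * (28 + 67) / 67
Vmax = 38.2836 uM/s

38.2836 uM/s


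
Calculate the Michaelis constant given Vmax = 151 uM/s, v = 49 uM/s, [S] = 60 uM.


Km = [S] * (Vmax - v) / v
Km = 60 * (151 - 49) / 49
Km = 124.898 uM

124.898 uM


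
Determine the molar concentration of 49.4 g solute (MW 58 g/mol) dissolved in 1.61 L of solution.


C = (mass / MW) / volume
C = (49.4 / 58) / 1.61
C = 0.529 M

0.529 M


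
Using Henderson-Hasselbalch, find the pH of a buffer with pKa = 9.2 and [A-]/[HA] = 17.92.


pH = pKa + log10([A-]/[HA])
pH = 9.2 + log10(17.92)
pH = 10.4533

10.4533


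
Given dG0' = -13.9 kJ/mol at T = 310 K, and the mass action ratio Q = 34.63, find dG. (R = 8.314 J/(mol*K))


dG = dG0' + RT * ln(Q) / 1000
dG = -13.9 + 8.314 * 310 * ln(34.63) / 1000
dG = -4.7641 kJ/mol

-4.7641 kJ/mol


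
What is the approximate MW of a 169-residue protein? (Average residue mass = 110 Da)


MW = n_residues * 110 Da
MW = 169 * 110
MW = 18590 Da

18590 Da


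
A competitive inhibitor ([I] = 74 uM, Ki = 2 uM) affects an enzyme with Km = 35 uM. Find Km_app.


Km_app = Km * (1 + [I]/Ki)
Km_app = 35 * (1 + 74/2)
Km_app = 1330.0 uM

1330.0 uM


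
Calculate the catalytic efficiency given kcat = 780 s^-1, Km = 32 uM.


Catalytic efficiency = kcat / Km
= 780 / 32
= 24.375 uM^-1*s^-1

24.375 uM^-1*s^-1


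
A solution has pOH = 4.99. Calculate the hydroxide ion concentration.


[OH-] = 10^(-pOH)
[OH-] = 10^(-4.99)
[OH-] = 1.023e-05 M

1.023e-05 M


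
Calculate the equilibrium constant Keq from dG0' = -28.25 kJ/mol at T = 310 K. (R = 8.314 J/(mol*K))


Keq = exp(-dG0 * 1000 / (R * T))
Keq = exp(-(-28.25) * 1000 / (8.314 * 310))
Keq = 57578.9996

57578.9996


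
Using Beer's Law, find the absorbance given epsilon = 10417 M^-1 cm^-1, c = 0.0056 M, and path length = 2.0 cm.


A = epsilon * c * l
A = 10417 * 0.0056 * 2.0
A = 116.6704

116.6704


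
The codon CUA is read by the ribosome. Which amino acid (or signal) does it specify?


Standard genetic code lookup.
Codon CUA -> Leu

Leu


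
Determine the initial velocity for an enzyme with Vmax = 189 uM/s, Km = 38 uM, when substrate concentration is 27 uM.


v = Vmax * [S] / (Km + [S])
v = 189 * 27 / (38 + 27)
v = 78.5077 uM/s

78.5077 uM/s


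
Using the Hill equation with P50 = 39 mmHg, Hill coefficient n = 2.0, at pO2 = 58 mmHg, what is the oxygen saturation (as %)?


Y = pO2^n / (P50^n + pO2^n)
Y = 58^2.0 / (39^2.0 + 58^2.0)
Y = 68.86%

68.86%


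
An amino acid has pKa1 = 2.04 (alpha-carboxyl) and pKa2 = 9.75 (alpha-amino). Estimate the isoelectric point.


pI = (pKa1 + pKa2) / 2
pI = (2.04 + 9.75) / 2
pI = 5.895

5.895


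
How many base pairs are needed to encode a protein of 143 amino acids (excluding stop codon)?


Each amino acid = 1 codon = 3 bp
bp = 143 * 3 = 429 bp

429 bp


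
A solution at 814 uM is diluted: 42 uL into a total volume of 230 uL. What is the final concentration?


C2 = C1 * V1 / V2
C2 = 814 * 42 / 230
C2 = 148.6435 uM

148.6435 uM


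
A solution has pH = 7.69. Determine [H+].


[H+] = 10^(-pH)
[H+] = 10^(-7.69)
[H+] = 2.042e-08 M

2.042e-08 M


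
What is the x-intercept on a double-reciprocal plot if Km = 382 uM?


x-intercept = -1/Km
= -1/382
= -0.0026 1/uM

-0.0026 1/uM


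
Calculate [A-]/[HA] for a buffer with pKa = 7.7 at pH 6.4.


[A-]/[HA] = 10^(pH - pKa)
= 10^(6.4 - 7.7)
= 0.0501

0.0501


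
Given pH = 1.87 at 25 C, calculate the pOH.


pOH = 14 - pH
pOH = 14 - 1.87
pOH = 12.13

12.13


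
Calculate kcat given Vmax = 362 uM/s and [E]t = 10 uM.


kcat = Vmax / [E]t
kcat = 362 / 10
kcat = 36.2 s^-1

36.2 s^-1


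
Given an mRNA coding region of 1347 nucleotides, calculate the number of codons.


codons = nucleotides / 3
codons = 1347 / 3 = 449

449


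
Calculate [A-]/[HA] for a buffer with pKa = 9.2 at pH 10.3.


[A-]/[HA] = 10^(pH - pKa)
= 10^(10.3 - 9.2)
= 12.5893

12.5893


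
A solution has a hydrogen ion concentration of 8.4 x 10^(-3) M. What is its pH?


pH = -log10([H+])
pH = -log10(8.4 x 10^(-3))
pH = 2.0757

2.0757


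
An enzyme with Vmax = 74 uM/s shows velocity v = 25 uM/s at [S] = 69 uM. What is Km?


Km = [S] * (Vmax - v) / v
Km = 69 * (74 - 25) / 25
Km = 135.24 uM

135.24 uM


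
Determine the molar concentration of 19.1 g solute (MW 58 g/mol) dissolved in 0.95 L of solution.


C = (mass / MW) / volume
C = (19.1 / 58) / 0.95
C = 0.3466 M

0.3466 M


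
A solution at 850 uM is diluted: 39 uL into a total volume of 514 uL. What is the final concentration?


C2 = C1 * V1 / V2
C2 = 850 * 39 / 514
C2 = 64.4942 uM

64.4942 uM


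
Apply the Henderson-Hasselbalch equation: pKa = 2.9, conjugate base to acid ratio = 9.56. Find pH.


pH = pKa + log10([A-]/[HA])
pH = 2.9 + log10(9.56)
pH = 3.8805

3.8805


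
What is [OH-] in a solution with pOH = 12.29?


[OH-] = 10^(-pOH)
[OH-] = 10^(-12.29)
[OH-] = 5.129e-13 M

5.129e-13 M


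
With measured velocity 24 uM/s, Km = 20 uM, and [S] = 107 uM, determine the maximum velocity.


Vmax = v * (Km + [S]) / [S]
Vmax = 24 * (20 + 107) / 107
Vmax = 28.486 uM/s

28.486 uM/s


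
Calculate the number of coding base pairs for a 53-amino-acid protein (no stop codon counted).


Each amino acid = 1 codon = 3 bp
bp = 53 * 3 = 159 bp

159 bp


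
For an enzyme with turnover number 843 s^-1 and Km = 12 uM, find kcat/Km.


Catalytic efficiency = kcat / Km
= 843 / 12
= 70.25 uM^-1*s^-1

70.25 uM^-1*s^-1


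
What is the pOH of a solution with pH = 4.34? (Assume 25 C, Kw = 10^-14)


pOH = 14 - pH
pOH = 14 - 4.34
pOH = 9.66

9.66


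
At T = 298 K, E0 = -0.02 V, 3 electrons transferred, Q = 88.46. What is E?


E = E0 - (RT/nF) * ln(Q)
E = -0.02 - (8.314 * 298 / (3 * 96485)) * ln(88.46)
E = -0.0584 V

-0.0584 V


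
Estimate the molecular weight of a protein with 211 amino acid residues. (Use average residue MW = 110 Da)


MW = n_residues * 110 Da
MW = 211 * 110
MW = 23210 Da

23210 Da


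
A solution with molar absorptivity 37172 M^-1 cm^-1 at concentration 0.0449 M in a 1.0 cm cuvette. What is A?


A = epsilon * c * l
A = 37172 * 0.0449 * 1.0
A = 1669.0228

1669.0228


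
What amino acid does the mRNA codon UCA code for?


Standard genetic code lookup.
Codon UCA -> Ser

Ser


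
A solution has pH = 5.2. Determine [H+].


[H+] = 10^(-pH)
[H+] = 10^(-5.2)
[H+] = 6.310e-06 M

6.310e-06 M
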